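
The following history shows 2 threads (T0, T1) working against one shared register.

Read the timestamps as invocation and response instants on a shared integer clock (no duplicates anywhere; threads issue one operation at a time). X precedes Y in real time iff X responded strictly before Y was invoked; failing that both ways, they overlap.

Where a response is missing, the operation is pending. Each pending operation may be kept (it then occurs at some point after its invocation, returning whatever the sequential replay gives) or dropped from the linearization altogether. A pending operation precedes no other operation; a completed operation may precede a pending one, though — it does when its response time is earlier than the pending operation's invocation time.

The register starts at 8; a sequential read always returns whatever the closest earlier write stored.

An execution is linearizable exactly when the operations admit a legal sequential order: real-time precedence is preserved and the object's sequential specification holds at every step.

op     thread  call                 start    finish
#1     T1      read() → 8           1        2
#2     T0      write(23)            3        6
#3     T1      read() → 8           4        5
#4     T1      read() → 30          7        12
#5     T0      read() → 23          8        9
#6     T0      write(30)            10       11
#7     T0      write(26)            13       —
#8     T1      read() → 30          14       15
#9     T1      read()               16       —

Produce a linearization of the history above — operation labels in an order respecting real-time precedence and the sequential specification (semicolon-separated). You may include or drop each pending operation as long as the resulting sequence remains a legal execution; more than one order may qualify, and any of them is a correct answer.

#1; #3; #2; #5; #6; #4; #8

after step 1 (#1 read() → 8): value 8
after step 2 (#3 read() → 8): value 8
after step 3 (#2 write(23)): value 23
after step 4 (#5 read() → 23): value 23
after step 5 (#6 write(30)): value 30
after step 6 (#4 read() → 30): value 30
after step 7 (#8 read() → 30): value 30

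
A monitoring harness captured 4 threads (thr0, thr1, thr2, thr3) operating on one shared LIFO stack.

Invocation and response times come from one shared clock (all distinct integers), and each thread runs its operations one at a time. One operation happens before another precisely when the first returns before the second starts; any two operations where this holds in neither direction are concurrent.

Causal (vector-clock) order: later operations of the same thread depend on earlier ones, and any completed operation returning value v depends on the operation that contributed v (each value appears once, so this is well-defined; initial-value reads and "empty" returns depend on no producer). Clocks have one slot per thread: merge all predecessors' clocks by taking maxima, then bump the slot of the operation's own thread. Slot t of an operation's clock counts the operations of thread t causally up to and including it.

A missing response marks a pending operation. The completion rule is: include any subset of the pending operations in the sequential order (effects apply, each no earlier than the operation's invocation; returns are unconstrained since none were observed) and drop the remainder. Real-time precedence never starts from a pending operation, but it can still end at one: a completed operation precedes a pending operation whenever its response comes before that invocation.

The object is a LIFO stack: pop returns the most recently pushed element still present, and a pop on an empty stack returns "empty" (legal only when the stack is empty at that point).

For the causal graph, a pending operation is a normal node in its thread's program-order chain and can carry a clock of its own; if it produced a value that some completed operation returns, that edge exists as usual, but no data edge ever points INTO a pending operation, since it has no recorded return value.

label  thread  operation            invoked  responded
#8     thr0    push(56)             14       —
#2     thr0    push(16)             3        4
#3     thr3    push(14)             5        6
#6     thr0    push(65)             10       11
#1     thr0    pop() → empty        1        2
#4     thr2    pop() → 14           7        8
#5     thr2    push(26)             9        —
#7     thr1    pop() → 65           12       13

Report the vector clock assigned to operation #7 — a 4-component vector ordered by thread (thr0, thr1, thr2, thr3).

#3, invoked 5, has no incoming edges; only thr3's bump applies → (0, 0, 0, 1)
#1, invoked 1, has no incoming edges; only thr0's bump applies → (1, 0, 0, 0)
#4, invoked 7, takes VC(#3)=(0, 0, 0, 1) under max, adds 1 for thr2 → (0, 0, 1, 1)
#2, invoked 3, takes VC(#1)=(1, 0, 0, 0) under max, adds 1 for thr0 → (2, 0, 0, 0)
#5, invoked 9, takes VC(#4)=(0, 0, 1, 1) under max, adds 1 for thr2 → (0, 0, 2, 1)
#6, invoked 10, takes VC(#2)=(2, 0, 0, 0) under max, adds 1 for thr0 → (3, 0, 0, 0)
#7, invoked 12, takes VC(#6)=(3, 0, 0, 0) under max, adds 1 for thr1 → (3, 1, 0, 0)
#8, invoked 14, takes VC(#6)=(3, 0, 0, 0) under max, adds 1 for thr0 → (4, 0, 0, 0)
target: VC(#7) = (3, 1, 0, 0)

(3, 1, 0, 0)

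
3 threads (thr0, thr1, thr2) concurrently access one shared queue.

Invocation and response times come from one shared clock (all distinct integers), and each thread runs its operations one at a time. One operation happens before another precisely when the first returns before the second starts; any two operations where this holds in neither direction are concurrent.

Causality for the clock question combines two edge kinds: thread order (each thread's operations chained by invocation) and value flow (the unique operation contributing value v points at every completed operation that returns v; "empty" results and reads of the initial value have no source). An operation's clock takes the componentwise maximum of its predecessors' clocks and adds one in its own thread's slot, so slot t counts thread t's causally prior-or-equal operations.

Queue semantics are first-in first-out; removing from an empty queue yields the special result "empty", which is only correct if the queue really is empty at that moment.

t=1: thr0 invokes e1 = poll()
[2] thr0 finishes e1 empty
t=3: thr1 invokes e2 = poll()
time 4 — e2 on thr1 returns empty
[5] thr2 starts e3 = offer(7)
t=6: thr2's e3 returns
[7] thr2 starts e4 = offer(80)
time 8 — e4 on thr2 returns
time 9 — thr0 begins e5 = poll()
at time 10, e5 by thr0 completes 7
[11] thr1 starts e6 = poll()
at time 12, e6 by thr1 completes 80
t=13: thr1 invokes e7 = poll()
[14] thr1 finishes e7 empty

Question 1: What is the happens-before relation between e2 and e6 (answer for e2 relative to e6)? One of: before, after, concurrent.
Answer: before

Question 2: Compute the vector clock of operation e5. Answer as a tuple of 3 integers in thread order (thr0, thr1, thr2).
Answer: (2, 0, 1)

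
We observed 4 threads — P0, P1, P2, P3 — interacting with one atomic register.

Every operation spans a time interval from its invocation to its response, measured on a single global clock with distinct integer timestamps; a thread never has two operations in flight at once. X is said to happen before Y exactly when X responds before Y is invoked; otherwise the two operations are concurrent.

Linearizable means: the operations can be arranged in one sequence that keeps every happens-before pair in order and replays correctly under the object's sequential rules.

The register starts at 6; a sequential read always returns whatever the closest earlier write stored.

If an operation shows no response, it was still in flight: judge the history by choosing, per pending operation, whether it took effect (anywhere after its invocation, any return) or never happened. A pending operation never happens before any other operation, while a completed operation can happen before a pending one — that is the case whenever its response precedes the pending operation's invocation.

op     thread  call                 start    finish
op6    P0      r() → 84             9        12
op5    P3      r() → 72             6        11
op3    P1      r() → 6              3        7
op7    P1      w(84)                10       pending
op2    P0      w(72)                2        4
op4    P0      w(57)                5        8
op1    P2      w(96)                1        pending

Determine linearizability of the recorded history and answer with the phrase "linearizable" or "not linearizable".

linearizable

witness order: op3, op1, op2, op5, op4, op7, op6
1. op3 r() → 6, leaving value 6
2. op1 w(96) (pending, included), leaving value 96
3. op2 w(72), leaving value 72
4. op5 r() → 72, leaving value 72
5. op4 w(57), leaving value 57
6. op7 w(84) (pending, included), leaving value 84
7. op6 r() → 84, leaving value 84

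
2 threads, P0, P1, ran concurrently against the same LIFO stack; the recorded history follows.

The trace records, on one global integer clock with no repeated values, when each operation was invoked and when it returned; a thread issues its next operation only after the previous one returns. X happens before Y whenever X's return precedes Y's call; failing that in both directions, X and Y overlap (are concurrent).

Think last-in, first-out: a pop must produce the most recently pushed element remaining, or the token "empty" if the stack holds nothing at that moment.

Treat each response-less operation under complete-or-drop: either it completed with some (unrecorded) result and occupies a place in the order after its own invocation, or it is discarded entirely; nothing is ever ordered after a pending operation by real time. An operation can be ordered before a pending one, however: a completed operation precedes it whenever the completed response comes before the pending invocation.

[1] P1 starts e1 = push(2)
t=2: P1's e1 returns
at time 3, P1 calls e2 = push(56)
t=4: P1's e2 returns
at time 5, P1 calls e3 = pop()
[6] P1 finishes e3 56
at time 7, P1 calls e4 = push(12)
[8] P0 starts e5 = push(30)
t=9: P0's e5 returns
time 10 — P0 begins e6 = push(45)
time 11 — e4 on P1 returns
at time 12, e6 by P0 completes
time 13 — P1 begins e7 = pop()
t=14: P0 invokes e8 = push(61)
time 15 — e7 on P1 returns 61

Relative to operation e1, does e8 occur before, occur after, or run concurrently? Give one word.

e8 spans [14,…), e1 spans [1,2]
resp(e1)=2 < inv(e8)=14

after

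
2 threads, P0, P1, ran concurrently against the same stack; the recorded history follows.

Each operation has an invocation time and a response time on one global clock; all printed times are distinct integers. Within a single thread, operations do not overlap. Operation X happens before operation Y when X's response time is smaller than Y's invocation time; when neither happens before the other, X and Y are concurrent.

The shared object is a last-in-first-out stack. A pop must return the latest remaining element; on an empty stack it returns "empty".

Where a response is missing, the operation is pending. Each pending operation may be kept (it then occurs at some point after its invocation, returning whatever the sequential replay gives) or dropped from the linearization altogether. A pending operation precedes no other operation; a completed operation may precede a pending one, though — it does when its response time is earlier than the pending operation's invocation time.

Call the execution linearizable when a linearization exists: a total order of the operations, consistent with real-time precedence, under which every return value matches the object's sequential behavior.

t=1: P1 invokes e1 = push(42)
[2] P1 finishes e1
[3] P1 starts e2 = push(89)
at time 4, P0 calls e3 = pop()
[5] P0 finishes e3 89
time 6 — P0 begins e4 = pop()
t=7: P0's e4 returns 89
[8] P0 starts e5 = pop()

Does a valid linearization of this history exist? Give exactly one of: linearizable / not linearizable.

not linearizable

through event 6 a valid linearization exists; event 7 (e4 responding at time 7) ends that
a single order respects real time; the 3 completed stack operations fail replay along it
include/drop combinations of the 1 pending operation (e2) were all tried; none helps
sample order e1, e3, e4 (pending dropped) stalls at step 2 — e3 pop() → 89 has no legal effect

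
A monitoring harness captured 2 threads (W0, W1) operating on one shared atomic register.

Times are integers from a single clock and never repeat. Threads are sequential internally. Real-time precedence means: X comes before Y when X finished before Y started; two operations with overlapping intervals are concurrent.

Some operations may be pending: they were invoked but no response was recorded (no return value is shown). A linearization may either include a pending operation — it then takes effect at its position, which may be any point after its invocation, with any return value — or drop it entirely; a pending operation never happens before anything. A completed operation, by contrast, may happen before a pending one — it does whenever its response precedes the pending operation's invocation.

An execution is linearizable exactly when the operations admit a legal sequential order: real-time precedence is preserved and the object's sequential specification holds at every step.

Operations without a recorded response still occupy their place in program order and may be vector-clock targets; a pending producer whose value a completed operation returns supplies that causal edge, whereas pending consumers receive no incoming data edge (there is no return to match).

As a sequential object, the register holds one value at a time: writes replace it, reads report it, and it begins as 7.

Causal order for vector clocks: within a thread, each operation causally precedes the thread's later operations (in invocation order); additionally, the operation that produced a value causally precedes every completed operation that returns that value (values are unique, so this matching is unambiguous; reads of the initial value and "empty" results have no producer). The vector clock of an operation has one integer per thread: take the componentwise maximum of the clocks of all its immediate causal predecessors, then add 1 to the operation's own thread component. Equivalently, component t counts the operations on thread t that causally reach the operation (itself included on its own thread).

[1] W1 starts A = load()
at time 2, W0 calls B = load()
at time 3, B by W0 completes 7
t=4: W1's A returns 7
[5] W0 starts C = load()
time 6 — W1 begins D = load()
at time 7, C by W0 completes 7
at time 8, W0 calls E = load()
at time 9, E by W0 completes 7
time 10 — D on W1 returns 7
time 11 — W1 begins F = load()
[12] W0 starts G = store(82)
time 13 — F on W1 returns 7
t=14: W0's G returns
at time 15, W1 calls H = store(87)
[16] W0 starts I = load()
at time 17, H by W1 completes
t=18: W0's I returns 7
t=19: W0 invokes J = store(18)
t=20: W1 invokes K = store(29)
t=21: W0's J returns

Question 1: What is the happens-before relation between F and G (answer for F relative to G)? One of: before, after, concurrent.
Answer: concurrent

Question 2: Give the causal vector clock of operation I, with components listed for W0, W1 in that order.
Answer: (5, 0)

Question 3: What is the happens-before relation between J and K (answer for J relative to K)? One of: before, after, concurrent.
Answer: concurrent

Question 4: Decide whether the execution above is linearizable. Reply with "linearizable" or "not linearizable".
already the first 18 events (up to I's response at time 18) admit no linearization; the first 17 still do
no legal order exists: 24 real-time-consistent candidates over 9 completed atomic register operations, all rejected
for example A, B, C, D, E, F, G, H, I fails at step 9: I load() → 7 is not legal there
for example A, B, C, D, E, F, G, I, H fails at step 8: I load() → 7 is not legal there

not linearizable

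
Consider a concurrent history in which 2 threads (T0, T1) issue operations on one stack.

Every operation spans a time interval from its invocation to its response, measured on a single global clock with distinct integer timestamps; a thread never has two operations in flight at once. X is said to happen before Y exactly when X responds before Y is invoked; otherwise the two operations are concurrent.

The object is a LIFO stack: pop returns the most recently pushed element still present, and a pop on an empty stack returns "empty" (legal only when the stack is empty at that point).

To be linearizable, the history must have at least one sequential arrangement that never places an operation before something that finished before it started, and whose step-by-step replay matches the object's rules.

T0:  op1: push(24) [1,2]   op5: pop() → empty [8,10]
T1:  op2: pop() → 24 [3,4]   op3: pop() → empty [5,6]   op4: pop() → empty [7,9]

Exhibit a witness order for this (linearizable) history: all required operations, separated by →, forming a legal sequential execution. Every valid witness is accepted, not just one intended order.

op1 → op2 → op3 → op4 → op5

1. op1 push(24), leaving stack <24>
2. op2 pop() → 24, leaving stack <>
3. op3 pop() → empty, leaving stack <>
4. op4 pop() → empty, leaving stack <>
5. op5 pop() → empty, leaving stack <>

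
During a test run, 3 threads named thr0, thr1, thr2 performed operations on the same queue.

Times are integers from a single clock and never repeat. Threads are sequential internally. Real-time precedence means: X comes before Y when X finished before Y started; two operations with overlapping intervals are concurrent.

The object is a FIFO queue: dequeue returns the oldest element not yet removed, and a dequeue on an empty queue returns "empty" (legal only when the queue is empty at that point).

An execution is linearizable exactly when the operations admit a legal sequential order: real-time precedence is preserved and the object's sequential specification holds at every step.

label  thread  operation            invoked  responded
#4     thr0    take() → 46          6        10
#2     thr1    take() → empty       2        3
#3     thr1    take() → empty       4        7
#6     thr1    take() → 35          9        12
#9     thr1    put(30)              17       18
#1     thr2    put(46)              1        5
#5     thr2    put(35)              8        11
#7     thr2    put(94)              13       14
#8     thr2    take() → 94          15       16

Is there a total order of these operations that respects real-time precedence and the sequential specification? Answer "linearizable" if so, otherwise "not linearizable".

linearizable

witness order: #2, #1, #4, #3, #5, #6, #7, #8, #9
1. #2 take() → empty, leaving queue <>
2. #1 put(46), leaving queue <46>
3. #4 take() → 46, leaving queue <>
4. #3 take() → empty, leaving queue <>
5. #5 put(35), leaving queue <35>
6. #6 take() → 35, leaving queue <>
7. #7 put(94), leaving queue <94>
8. #8 take() → 94, leaving queue <>
9. #9 put(30), leaving queue <30>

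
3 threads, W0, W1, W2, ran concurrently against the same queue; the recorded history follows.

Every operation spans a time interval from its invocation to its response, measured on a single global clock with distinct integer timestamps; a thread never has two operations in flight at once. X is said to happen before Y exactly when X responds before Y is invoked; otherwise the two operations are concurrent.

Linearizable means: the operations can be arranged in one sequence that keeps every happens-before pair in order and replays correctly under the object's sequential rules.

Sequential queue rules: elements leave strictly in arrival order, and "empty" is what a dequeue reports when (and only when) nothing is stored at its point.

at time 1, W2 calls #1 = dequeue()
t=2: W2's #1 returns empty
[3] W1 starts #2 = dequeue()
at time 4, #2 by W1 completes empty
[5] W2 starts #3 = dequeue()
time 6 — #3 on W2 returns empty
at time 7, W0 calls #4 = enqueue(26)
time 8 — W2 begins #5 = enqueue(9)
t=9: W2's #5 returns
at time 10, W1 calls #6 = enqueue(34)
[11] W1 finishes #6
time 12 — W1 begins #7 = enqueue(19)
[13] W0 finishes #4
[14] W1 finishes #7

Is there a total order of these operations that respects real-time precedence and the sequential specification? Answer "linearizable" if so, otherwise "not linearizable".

linearizable

witness order: #1, #2, #3, #4, #5, #6, #7
1. #1 dequeue() → empty, leaving queue <>
2. #2 dequeue() → empty, leaving queue <>
3. #3 dequeue() → empty, leaving queue <>
4. #4 enqueue(26), leaving queue <26>
5. #5 enqueue(9), leaving queue <26,9>
6. #6 enqueue(34), leaving queue <26,9,34>
7. #7 enqueue(19), leaving queue <26,9,34,19>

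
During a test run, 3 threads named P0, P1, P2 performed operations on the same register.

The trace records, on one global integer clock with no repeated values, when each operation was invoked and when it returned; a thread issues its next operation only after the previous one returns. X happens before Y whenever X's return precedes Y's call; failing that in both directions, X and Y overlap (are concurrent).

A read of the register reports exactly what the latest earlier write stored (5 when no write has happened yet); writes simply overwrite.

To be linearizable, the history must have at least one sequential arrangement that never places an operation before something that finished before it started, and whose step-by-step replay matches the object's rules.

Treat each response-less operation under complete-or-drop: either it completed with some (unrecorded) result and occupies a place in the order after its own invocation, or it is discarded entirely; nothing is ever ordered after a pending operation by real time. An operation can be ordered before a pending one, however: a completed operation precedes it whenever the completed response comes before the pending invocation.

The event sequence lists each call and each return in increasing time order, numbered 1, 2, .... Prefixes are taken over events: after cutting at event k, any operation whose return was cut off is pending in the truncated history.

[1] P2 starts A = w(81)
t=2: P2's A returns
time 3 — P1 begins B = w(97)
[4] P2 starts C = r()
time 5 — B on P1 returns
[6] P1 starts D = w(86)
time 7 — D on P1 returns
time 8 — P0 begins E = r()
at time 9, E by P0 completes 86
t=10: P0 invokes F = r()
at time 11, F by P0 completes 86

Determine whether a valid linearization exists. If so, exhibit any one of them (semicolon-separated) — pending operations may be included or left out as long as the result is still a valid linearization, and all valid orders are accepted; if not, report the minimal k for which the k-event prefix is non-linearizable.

linearizable — witness: A; B; C; D; E; F

1. A w(81), leaving value 81
2. B w(97), leaving value 97
3. C r() (pending, included), leaving value 97
4. D w(86), leaving value 86
5. E r() → 86, leaving value 86
6. F r() → 86, leaving value 86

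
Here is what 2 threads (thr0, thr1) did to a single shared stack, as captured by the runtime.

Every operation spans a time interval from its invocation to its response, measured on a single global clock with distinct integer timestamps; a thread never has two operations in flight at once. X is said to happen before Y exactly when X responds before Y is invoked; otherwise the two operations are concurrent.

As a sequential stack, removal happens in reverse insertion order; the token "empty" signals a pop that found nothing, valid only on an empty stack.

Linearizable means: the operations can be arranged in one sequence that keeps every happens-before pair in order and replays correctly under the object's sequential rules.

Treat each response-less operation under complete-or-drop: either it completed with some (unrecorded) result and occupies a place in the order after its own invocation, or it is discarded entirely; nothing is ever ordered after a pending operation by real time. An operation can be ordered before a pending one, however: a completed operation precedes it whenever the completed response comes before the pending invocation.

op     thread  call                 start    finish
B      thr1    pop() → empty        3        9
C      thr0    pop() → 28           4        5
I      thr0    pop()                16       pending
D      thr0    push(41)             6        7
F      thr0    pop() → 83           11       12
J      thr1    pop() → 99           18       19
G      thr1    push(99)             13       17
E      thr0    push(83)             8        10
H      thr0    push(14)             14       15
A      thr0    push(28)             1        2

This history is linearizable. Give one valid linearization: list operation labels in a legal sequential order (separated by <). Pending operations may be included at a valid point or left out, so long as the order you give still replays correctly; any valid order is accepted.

A < C < B < D < E < F < G < H < I < J

after step 1 (A push(28)): stack <28>
after step 2 (C pop() → 28): stack <>
after step 3 (B pop() → empty): stack <>
after step 4 (D push(41)): stack <41>
after step 5 (E push(83)): stack <41,83>
after step 6 (F pop() → 83): stack <41>
after step 7 (G push(99)): stack <41,99>
after step 8 (H push(14)): stack <41,99,14>
after step 9 (I pop() (pending, included)): stack <41,99>
after step 10 (J pop() → 99): stack <41>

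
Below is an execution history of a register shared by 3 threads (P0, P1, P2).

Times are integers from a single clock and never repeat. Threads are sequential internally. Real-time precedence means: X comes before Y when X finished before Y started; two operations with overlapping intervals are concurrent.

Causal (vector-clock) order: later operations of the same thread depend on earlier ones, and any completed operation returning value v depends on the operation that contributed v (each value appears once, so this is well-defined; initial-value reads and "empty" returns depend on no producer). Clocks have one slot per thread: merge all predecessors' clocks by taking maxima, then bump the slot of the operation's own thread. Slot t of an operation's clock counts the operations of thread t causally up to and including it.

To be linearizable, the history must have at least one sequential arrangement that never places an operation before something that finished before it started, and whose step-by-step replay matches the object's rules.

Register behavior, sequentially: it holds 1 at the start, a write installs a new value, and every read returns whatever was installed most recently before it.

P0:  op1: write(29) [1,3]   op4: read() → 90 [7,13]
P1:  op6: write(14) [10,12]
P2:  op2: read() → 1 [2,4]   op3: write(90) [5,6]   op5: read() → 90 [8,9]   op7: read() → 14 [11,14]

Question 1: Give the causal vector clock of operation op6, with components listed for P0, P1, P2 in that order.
op2, invoked 2, has no incoming edges; only P2's bump applies → (0, 0, 1)
op6, invoked 10, has no incoming edges; only P1's bump applies → (0, 1, 0)
op1, invoked 1, has no incoming edges; only P0's bump applies → (1, 0, 0)
op3 (invocation 5): componentwise max over VC(op2)=(0, 0, 1), +1 at P2, giving (0, 0, 2)
op5 (invocation 8): componentwise max over VC(op3)=(0, 0, 2), +1 at P2, giving (0, 0, 3)
op4 (invocation 7): componentwise max over VC(op1)=(1, 0, 0), VC(op3)=(0, 0, 2), +1 at P0, giving (2, 0, 2)
op7 (invocation 11): componentwise max over VC(op5)=(0, 0, 3), VC(op6)=(0, 1, 0), +1 at P2, giving (0, 1, 4)
target: VC(op6) = (0, 1, 0)

(0, 1, 0)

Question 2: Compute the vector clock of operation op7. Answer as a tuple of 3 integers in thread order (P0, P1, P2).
root op op2, invoked 2: fresh clock plus P2's own tick → (0, 0, 1)
root op op6, invoked 10: fresh clock plus P1's own tick → (0, 1, 0)
root op op1, invoked 1: fresh clock plus P0's own tick → (1, 0, 0)
from VC(op2)=(0, 0, 1), op3 (invoked 5) maxes components and bumps P2 → (0, 0, 2)
from VC(op3)=(0, 0, 2), op5 (invoked 8) maxes components and bumps P2 → (0, 0, 3)
from VC(op1)=(1, 0, 0), VC(op3)=(0, 0, 2), op4 (invoked 7) maxes components and bumps P0 → (2, 0, 2)
from VC(op5)=(0, 0, 3), VC(op6)=(0, 1, 0), op7 (invoked 11) maxes components and bumps P2 → (0, 1, 4)
target: VC(op7) = (0, 1, 4)

(0, 1, 4)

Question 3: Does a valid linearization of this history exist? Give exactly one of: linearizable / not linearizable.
one valid linearization: op2, op1, op3, op4, op5, op6, op7
step 1: op2 read() → 1 — value 1
step 2: op1 write(29) — value 29
step 3: op3 write(90) — value 90
step 4: op4 read() → 90 — value 90
step 5: op5 read() → 90 — value 90
step 6: op6 write(14) — value 14
step 7: op7 read() → 14 — value 14

linearizable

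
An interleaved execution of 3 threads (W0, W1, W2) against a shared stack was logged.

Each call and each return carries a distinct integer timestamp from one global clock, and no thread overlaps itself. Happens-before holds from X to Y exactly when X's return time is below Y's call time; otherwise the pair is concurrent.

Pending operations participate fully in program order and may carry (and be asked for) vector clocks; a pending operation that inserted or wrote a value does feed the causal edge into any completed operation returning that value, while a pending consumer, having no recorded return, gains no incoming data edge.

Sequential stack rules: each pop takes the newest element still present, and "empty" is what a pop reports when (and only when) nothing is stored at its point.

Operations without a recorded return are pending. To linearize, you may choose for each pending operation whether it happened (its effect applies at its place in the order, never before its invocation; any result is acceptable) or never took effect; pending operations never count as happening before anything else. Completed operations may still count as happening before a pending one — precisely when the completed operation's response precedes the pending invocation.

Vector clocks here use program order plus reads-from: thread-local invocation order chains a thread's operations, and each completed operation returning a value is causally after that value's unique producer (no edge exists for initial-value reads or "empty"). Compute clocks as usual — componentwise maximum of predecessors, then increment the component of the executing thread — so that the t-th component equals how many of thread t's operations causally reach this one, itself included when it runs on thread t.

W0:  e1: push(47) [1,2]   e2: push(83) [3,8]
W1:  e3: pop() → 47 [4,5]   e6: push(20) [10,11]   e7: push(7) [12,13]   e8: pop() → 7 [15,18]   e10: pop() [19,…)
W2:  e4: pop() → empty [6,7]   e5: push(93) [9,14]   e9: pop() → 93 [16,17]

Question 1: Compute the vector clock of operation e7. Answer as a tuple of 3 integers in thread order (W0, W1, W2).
no predecessors for e4 (invoked 6): W2 increments from zero → (0, 0, 1)
no predecessors for e1 (invoked 1): W0 increments from zero → (1, 0, 0)
merge at e5 (invoked 9): VC(e4)=(0, 0, 1), own-thread bump on W2 → (0, 0, 2)
merge at e3 (invoked 4): VC(e1)=(1, 0, 0), own-thread bump on W1 → (1, 1, 0)
merge at e2 (invoked 3): VC(e1)=(1, 0, 0), own-thread bump on W0 → (2, 0, 0)
merge at e9 (invoked 16): VC(e5)=(0, 0, 2), own-thread bump on W2 → (0, 0, 3)
merge at e6 (invoked 10): VC(e3)=(1, 1, 0), own-thread bump on W1 → (1, 2, 0)
merge at e7 (invoked 12): VC(e6)=(1, 2, 0), own-thread bump on W1 → (1, 3, 0)
merge at e8 (invoked 15): VC(e7)=(1, 3, 0), own-thread bump on W1 → (1, 4, 0)
merge at e10 (invoked 19): VC(e8)=(1, 4, 0), own-thread bump on W1 → (1, 5, 0)
target: VC(e7) = (1, 3, 0)

(1, 3, 0)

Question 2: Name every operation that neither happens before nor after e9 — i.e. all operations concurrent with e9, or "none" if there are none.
concurrent with e9 ([16,17]): every op whose interval crosses 16..17
e1 [1,2]: before
e2 [3,8]: before
e3 [4,5]: before
e4 [6,7]: before
e5 [9,14]: before
e6 [10,11]: before
e7 [12,13]: before
e8 [15,18]: concurrent
e10 [19,…): after

e8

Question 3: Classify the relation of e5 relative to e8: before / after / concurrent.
e5 spans [9,14], e8 spans [15,18]
resp(e5)=14 < inv(e8)=15

before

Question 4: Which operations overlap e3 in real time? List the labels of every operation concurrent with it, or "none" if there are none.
e3 spans [4,5]: anything still running between times 4 and 5 counts as concurrent
e1 [1,2]: before
e2 [3,8]: concurrent
e4 [6,7]: after
e5 [9,14]: after
e6 [10,11]: after
e7 [12,13]: after
e8 [15,18]: after
e9 [16,17]: after
e10 [19,…): after

e2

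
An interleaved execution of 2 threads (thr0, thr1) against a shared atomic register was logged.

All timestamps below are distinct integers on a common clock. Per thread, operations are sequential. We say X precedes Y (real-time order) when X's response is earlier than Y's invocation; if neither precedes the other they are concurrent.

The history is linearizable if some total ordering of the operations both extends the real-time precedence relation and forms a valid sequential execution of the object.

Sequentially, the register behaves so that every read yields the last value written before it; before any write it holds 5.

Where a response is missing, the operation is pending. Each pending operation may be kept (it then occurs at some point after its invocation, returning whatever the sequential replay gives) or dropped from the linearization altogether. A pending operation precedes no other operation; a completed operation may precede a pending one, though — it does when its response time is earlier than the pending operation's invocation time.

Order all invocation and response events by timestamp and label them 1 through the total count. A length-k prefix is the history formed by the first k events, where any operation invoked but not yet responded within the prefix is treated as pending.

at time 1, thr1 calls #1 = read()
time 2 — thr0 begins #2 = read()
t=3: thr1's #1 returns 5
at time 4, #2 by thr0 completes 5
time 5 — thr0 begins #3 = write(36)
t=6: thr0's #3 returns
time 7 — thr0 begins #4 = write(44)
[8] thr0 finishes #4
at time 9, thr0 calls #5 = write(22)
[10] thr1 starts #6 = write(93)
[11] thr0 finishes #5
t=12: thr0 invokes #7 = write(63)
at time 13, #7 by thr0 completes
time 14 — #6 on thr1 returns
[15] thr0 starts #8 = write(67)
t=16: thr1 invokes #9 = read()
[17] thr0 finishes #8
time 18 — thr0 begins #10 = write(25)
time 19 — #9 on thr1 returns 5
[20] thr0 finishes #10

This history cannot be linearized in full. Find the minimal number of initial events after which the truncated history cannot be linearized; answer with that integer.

events 1..18 are linearizable; a witness order is #1, #2, #3, #4, #5, #6, #7, #8:
after step 1 (#1 read() → 5): value 5
after step 2 (#2 read() → 5): value 5
after step 3 (#3 write(36)): value 36
after step 4 (#4 write(44)): value 44
after step 5 (#5 write(22)): value 22
after step 6 (#6 write(93)): value 93
after step 7 (#7 write(63)): value 63
after step 8 (#8 write(67)): value 67
adding event 19 (#9 responds at 19) leaves no legal real-time order
no completion choice of the 1 pending operation (#10) rescues it — every subset was tried
for example #1, #2, #3, #4, #5, #6, #7, #8, #9 (pending dropped) fails at step 9: #9 read() → 5 is not legal there
for example #1, #2, #3, #4, #5, #6, #7, #9, #8 (pending dropped) fails at step 8: #9 read() → 5 is not legal there

19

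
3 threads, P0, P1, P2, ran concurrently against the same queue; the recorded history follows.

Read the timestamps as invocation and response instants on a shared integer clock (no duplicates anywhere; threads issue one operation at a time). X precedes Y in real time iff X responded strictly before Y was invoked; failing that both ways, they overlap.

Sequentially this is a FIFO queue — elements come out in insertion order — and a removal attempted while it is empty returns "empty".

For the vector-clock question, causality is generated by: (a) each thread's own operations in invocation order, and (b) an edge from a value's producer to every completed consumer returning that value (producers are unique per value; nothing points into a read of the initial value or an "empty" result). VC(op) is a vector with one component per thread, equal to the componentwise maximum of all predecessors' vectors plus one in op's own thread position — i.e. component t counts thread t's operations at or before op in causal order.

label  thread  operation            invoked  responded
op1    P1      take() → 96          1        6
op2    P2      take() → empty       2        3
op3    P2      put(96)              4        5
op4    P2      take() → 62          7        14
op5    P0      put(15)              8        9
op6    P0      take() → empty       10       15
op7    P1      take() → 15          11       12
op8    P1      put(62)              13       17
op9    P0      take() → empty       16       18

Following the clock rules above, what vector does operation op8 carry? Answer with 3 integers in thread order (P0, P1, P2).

(1, 3, 2)

no predecessors for op2 (invoked 2): P2 increments from zero → (0, 0, 1)
no predecessors for op5 (invoked 8): P0 increments from zero → (1, 0, 0)
merge at op3 (invoked 4): VC(op2)=(0, 0, 1), own-thread bump on P2 → (0, 0, 2)
merge at op6 (invoked 10): VC(op5)=(1, 0, 0), own-thread bump on P0 → (2, 0, 0)
merge at op1 (invoked 1): VC(op3)=(0, 0, 2), own-thread bump on P1 → (0, 1, 2)
merge at op9 (invoked 16): VC(op6)=(2, 0, 0), own-thread bump on P0 → (3, 0, 0)
merge at op7 (invoked 11): VC(op1)=(0, 1, 2), VC(op5)=(1, 0, 0), own-thread bump on P1 → (1, 2, 2)
merge at op8 (invoked 13): VC(op7)=(1, 2, 2), own-thread bump on P1 → (1, 3, 2)
merge at op4 (invoked 7): VC(op3)=(0, 0, 2), VC(op8)=(1, 3, 2), own-thread bump on P2 → (1, 3, 3)
target: VC(op8) = (1, 3, 2)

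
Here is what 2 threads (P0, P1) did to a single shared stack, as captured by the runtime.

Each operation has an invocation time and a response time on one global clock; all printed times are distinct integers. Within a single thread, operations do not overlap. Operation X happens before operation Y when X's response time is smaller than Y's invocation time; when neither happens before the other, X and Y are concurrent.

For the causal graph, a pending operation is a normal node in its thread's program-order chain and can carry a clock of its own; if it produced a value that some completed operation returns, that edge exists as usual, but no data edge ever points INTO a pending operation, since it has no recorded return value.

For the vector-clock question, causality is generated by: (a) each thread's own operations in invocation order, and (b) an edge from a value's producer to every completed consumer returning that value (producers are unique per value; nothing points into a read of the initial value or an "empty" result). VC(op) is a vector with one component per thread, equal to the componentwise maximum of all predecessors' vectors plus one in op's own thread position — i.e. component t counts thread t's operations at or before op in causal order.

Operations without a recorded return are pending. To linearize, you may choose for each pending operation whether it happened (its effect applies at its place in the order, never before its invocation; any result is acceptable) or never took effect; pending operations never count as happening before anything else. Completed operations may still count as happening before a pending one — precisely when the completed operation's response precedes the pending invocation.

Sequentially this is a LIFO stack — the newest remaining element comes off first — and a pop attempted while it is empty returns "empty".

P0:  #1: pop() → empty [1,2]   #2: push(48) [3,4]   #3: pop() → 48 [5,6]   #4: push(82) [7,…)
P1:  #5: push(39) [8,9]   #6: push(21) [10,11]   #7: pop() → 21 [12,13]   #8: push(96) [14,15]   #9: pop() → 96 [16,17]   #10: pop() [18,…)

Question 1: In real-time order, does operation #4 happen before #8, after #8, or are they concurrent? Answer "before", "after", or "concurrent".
Answer: concurrent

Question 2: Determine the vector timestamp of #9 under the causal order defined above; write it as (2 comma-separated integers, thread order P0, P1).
Answer: (0, 5)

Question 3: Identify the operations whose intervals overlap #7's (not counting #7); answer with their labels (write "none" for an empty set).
Answer: #4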